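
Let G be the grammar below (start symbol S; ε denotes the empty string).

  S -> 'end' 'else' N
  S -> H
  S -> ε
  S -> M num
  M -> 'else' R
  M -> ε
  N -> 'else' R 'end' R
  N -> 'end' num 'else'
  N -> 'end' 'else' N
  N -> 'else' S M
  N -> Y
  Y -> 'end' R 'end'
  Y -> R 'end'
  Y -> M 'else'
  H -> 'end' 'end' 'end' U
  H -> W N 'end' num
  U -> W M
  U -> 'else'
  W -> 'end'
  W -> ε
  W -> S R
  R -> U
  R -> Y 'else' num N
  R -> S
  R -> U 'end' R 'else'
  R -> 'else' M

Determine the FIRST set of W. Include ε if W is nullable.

W -> 'end' contributes {'end'}.
W -> ε contributes ε.
From W -> S R: S, R nullable, take FIRST(S) ∪ FIRST(R) = { 'else', 'end', num }; also ε since the whole RHS is nullable.
Union: FIRST(W) = { 'else', 'end', num, ε }.

{ 'else', 'end', num, ε }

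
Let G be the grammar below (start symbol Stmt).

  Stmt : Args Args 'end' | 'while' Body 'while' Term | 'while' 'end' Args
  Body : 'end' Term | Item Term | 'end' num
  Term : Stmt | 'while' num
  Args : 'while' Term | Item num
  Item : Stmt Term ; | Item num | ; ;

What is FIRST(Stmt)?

{ 'while', ; }

From Stmt : Args Args 'end': add FIRST(Args) = { 'while', ; }.
Stmt : 'while' Body 'while' Term contributes {'while'}.
Stmt : 'while' 'end' Args contributes {'while'}.
Union: FIRST(Stmt) = { 'while', ; }.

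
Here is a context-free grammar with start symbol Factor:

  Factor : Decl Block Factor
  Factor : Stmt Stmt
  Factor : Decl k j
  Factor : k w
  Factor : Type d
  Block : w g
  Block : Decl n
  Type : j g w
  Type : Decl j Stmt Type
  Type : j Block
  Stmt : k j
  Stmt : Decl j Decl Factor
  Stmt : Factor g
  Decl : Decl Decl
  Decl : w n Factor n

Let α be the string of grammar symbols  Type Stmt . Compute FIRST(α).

{ j, w }

Add FIRST(Type) = { j, w }; Type is not nullable, stop.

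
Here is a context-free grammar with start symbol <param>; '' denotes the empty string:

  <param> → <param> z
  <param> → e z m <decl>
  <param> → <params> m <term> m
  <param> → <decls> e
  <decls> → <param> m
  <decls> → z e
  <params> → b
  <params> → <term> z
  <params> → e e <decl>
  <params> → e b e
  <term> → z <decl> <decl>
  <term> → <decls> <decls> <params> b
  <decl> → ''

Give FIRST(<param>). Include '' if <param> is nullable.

{ b, e, z }

From <param> → <param> z: add FIRST(<param>) = { b, e, z }.
<param> → e z m <decl> contributes {e}.
From <param> → <params> m <term> m: add FIRST(<params>) = { b, e, z }.
From <param> → <decls> e: add FIRST(<decls>) = { b, e, z }.
Union: FIRST(<param>) = { b, e, z }.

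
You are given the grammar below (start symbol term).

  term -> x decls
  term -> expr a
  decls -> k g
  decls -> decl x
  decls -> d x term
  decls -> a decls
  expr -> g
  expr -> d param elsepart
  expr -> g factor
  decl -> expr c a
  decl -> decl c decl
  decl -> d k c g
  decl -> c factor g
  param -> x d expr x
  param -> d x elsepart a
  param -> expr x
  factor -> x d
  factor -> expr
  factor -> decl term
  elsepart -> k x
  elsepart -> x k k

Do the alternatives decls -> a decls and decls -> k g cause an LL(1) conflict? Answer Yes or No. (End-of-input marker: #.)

FIRST(a decls) = { a } and FIRST(k g) = { k }.
The FIRST sets are disjoint and neither alternative is nullable — no conflict.

No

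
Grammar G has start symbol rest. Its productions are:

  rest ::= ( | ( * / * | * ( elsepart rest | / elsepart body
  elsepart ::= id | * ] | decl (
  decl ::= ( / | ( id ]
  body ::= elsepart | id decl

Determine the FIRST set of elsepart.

{ (, *, id }

elsepart ::= id contributes {id}.
elsepart ::= * ] contributes {*}.
From elsepart ::= decl (: add FIRST(decl) = { ( }.
Union: FIRST(elsepart) = { (, *, id }.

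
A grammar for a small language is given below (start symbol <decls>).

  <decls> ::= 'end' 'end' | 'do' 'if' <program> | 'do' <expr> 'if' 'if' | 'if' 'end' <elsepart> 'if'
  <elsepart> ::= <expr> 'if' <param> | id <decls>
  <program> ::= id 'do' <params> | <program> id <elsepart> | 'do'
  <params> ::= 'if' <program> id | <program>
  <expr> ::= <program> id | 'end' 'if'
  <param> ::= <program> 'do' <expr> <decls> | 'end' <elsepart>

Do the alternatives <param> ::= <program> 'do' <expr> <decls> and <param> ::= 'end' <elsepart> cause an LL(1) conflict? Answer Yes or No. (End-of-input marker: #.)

No

FIRST(<program> 'do' <expr> <decls>) = { 'do', id } and FIRST('end' <elsepart>) = { 'end' }.
The FIRST sets are disjoint and neither alternative is nullable — no conflict.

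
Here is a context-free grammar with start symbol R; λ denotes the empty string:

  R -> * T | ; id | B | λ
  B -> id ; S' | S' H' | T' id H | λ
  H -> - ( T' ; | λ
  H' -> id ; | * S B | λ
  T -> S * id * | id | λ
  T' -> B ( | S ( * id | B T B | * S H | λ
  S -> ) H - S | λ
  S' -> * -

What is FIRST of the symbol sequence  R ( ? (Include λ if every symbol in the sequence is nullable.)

{ (, ), *, ;, id }

Add FIRST(R)\{λ} = { (, ), *, ;, id }; R is nullable, continue.
( is a terminal; add {(} and stop.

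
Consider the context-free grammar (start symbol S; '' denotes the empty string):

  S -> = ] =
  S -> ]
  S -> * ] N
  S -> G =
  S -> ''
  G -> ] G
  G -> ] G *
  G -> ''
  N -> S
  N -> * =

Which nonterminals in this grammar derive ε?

Directly nullable (have an ''-production): S, G.
N -> S with every symbol nullable, so N is nullable.

{ G, N, S }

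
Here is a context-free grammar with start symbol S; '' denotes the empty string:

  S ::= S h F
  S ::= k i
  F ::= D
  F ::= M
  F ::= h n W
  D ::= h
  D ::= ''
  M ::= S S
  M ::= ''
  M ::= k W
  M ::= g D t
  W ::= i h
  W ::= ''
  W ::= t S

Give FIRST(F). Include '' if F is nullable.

From F ::= D: add FIRST(D) = { h, '' } (including '' since D is nullable).
From F ::= M: add FIRST(M) = { g, k, '' } (including '' since M is nullable).
F ::= h n W contributes {h}.
Union: FIRST(F) = { g, h, k, '' }.

{ g, h, k, '' }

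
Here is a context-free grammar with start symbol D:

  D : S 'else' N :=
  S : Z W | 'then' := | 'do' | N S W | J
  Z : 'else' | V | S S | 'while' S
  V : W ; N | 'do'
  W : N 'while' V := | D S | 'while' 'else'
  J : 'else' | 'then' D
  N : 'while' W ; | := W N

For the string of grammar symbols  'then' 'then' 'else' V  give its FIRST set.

'then' is a terminal; add {'then'} and stop.

{ 'then' }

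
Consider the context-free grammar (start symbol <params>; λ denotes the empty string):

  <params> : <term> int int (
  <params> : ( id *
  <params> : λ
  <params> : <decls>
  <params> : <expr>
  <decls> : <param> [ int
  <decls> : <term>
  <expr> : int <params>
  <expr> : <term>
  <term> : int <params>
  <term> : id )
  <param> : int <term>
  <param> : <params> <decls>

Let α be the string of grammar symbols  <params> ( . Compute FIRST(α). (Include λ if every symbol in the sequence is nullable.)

{ (, id, int }

Add FIRST(<params>)\{λ} = { (, id, int }; <params> is nullable, continue.
( is a terminal; add {(} and stop.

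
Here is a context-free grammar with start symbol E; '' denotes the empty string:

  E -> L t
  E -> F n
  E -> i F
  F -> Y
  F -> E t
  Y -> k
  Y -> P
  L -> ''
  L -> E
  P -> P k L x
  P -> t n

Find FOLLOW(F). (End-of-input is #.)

{ #, n, t, x }

In E -> F n: add FIRST(n) = { n }.
In E -> i F: F is at the end, add FOLLOW(E) = { #, t, x }.
Union: FOLLOW(F) = { #, n, t, x }.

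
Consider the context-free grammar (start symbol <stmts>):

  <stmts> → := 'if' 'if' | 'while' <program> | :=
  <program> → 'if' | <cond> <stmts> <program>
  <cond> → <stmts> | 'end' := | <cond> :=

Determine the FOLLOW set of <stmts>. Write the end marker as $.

{ $, 'end', 'if', 'while', := }

<stmts> is the start symbol, so $ ∈ FOLLOW(<stmts>).
In <program> → <cond> <stmts> <program>: add FIRST(<program>) = { 'end', 'if', 'while', := }.
In <cond> → <stmts>: <stmts> is at the end, add FOLLOW(<cond>) = { 'while', := }.
Union: FOLLOW(<stmts>) = { $, 'end', 'if', 'while', := }.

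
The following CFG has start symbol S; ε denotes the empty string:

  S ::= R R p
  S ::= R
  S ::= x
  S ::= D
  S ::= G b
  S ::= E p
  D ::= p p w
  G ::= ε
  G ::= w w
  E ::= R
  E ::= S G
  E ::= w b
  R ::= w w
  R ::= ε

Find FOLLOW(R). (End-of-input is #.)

{ #, p, w }

In S ::= R R p: add FIRST(R p) = { p, w }.
In S ::= R R p: add FIRST(p) = { p }.
In S ::= R: R is at the end, add FOLLOW(S) = { #, p, w }.
In E ::= R: R is at the end, add FOLLOW(E) = { p }.
Union: FOLLOW(R) = { #, p, w }.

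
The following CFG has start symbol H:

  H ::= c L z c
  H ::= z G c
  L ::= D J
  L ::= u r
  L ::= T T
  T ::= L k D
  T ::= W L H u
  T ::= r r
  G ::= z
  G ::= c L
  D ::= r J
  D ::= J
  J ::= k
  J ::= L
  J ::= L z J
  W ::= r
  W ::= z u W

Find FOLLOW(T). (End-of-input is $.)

In L ::= T T: add FIRST(T) = { k, r, u, z }.
In L ::= T T: T is at the end, add FOLLOW(L) = { c, k, r, u, z }.
Union: FOLLOW(T) = { c, k, r, u, z }.

{ c, k, r, u, z }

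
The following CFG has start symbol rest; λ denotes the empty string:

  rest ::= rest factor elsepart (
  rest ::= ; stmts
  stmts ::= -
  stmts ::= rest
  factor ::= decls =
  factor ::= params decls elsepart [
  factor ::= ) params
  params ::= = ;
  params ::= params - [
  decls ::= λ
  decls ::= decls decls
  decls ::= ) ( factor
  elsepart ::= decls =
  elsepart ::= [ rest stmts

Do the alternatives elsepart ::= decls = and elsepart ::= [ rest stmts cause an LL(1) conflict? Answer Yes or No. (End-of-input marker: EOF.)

FIRST(decls =) = { ), = } and FIRST([ rest stmts) = { [ }.
The FIRST sets are disjoint and neither alternative is nullable — no conflict.

No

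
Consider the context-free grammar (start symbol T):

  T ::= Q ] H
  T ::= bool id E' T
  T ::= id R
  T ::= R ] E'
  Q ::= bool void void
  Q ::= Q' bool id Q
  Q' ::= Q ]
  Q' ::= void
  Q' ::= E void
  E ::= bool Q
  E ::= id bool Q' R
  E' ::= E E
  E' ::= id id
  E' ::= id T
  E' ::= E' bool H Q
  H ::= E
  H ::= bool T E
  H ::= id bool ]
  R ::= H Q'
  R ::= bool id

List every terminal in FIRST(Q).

Q ::= bool void void contributes {bool}.
From Q ::= Q' bool id Q: add FIRST(Q') = { bool, id, void }.
Union: FIRST(Q) = { bool, id, void }.

{ bool, id, void }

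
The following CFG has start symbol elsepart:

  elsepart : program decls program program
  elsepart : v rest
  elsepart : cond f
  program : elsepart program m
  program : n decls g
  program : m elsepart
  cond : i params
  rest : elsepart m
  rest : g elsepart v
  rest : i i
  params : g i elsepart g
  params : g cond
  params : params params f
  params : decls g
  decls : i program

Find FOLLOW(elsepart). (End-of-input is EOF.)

{ EOF, g, i, m, n, v }

elsepart is the start symbol, so EOF ∈ FOLLOW(elsepart).
In program : elsepart program m: add FIRST(program m) = { i, m, n, v }.
In program : m elsepart: elsepart is at the end, add FOLLOW(program) = { EOF, g, i, m, n, v }.
In rest : elsepart m: add FIRST(m) = { m }.
In rest : g elsepart v: add FIRST(v) = { v }.
In params : g i elsepart g: add FIRST(g) = { g }.
Union: FOLLOW(elsepart) = { EOF, g, i, m, n, v }.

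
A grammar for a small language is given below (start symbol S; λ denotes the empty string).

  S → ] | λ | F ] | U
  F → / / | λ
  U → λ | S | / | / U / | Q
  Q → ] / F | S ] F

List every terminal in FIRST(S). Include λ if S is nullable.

{ /, ], λ }

S → ] contributes {]}.
S → λ contributes λ.
From S → F ]: F nullable, take FIRST(F) ∪ {]} = { /, ] }.
From S → U: add FIRST(U) = { /, ], λ } (including λ since U is nullable).
Union: FIRST(S) = { /, ], λ }.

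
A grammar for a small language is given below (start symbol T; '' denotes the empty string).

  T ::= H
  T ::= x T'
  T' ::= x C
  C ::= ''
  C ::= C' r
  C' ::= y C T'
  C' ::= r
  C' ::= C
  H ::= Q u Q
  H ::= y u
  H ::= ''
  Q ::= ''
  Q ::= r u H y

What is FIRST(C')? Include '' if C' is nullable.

C' ::= y C T' contributes {y}.
C' ::= r contributes {r}.
From C' ::= C: add FIRST(C) = { r, y, '' } (including '' since C is nullable).
Union: FIRST(C') = { r, y, '' }.

{ r, y, '' }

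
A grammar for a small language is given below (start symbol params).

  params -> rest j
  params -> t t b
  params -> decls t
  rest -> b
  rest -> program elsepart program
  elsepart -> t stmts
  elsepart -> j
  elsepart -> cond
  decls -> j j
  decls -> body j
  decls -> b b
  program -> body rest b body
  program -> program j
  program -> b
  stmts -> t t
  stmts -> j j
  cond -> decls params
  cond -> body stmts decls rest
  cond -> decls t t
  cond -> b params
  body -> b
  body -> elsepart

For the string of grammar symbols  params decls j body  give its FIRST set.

{ b, j, t }

Add FIRST(params) = { b, j, t }; params is not nullable, stop.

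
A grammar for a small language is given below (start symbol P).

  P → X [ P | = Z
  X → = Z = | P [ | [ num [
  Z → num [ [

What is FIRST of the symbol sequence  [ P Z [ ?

{ [ }

[ is a terminal; add {[} and stop.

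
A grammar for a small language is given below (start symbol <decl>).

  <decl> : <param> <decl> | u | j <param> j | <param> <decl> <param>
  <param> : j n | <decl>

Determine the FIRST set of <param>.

{ j, u }

<param> : j n contributes {j}.
From <param> : <decl>: add FIRST(<decl>) = { j, u }.
Union: FIRST(<param>) = { j, u }.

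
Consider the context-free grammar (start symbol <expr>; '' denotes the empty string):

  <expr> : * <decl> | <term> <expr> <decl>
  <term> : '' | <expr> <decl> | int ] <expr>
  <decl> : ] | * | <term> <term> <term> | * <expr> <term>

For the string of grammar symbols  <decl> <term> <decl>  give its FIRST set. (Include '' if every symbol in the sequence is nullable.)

{ *, ], int, '' }

Add FIRST(<decl>)\{''} = { *, ], int }; <decl> is nullable, continue.
Add FIRST(<term>)\{''} = { *, int }; <term> is nullable, continue.
Add FIRST(<decl>)\{''} = { *, ], int }; <decl> is nullable, continue.
Every symbol is nullable, so include ''.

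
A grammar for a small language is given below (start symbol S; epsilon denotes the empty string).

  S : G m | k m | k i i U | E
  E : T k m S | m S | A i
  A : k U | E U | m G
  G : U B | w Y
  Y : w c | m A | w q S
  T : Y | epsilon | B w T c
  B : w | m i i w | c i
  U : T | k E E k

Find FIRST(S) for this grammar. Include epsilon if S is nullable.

From S : G m: add FIRST(G) = { c, k, m, w }.
S : k m contributes {k}.
S : k i i U contributes {k}.
From S : E: add FIRST(E) = { c, k, m, w }.
Union: FIRST(S) = { c, k, m, w }.

{ c, k, m, w }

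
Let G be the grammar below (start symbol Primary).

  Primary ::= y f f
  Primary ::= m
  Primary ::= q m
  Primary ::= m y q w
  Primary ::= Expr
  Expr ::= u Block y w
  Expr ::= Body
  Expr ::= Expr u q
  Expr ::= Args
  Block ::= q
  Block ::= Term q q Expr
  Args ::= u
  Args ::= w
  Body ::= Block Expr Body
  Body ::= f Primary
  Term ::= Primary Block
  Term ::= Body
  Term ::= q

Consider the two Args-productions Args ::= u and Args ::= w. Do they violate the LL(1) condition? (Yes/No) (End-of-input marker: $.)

FIRST(u) = { u } and FIRST(w) = { w }.
The FIRST sets are disjoint and neither alternative is nullable — no conflict.

No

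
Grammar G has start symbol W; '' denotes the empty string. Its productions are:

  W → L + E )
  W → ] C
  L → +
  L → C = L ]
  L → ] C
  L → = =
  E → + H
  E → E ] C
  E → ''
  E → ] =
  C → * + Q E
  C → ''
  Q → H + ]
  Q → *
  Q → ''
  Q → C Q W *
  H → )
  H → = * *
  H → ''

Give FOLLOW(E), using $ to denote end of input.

In W → L + E ): add FIRST()) = { ) }.
In E → E ] C: add FIRST(] C) = { ] }.
In C → * + Q E: E is at the end, add FOLLOW(C) = { $, ), *, +, =, ] }.
Union: FOLLOW(E) = { $, ), *, +, =, ] }.

{ $, ), *, +, =, ] }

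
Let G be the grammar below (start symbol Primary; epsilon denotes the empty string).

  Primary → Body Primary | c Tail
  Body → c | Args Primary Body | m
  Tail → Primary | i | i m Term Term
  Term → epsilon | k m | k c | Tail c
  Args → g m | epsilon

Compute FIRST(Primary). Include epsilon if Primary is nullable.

{ c, g, m }

From Primary → Body Primary: add FIRST(Body) = { c, g, m }.
Primary → c Tail contributes {c}.
Union: FIRST(Primary) = { c, g, m }.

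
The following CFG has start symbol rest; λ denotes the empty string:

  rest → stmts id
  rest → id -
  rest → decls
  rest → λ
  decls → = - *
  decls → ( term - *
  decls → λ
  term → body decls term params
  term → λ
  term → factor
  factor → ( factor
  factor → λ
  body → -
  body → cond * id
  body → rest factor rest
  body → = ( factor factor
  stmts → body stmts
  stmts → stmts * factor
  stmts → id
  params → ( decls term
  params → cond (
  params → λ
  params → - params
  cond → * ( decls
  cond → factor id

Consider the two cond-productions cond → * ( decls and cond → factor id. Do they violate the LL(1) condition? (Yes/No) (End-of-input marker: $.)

No

FIRST(* ( decls) = { * } and FIRST(factor id) = { (, id }.
The FIRST sets are disjoint and neither alternative is nullable — no conflict.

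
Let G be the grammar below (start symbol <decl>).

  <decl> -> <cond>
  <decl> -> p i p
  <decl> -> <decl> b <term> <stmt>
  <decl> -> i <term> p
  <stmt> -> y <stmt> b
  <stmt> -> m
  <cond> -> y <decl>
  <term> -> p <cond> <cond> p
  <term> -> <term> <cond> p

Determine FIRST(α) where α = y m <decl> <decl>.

{ y }

y is a terminal; add {y} and stop.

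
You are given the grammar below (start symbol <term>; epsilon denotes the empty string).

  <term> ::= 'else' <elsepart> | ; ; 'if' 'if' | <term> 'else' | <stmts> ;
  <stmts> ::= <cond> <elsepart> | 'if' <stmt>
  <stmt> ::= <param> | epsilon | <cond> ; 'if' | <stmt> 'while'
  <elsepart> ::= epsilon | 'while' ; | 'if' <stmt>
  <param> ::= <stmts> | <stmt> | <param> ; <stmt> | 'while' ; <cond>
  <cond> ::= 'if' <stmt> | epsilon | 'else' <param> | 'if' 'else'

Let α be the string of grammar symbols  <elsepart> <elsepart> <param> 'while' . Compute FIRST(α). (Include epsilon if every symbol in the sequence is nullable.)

Add FIRST(<elsepart>)\{epsilon} = { 'if', 'while' }; <elsepart> is nullable, continue.
Add FIRST(<elsepart>)\{epsilon} = { 'if', 'while' }; <elsepart> is nullable, continue.
Add FIRST(<param>)\{epsilon} = { 'else', 'if', 'while', ; }; <param> is nullable, continue.
'while' is a terminal; add {'while'} and stop.

{ 'else', 'if', 'while', ; }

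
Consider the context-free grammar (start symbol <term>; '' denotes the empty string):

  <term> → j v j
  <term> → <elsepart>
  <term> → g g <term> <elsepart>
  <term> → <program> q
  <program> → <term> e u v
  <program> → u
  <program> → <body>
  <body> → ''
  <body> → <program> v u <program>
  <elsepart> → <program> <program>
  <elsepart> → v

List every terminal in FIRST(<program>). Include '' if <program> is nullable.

{ e, g, j, q, u, v, '' }

From <program> → <term> e u v: <term> nullable, take FIRST(<term>) ∪ {e} = { e, g, j, q, u, v }.
<program> → u contributes {u}.
From <program> → <body>: add FIRST(<body>) = { e, g, j, q, u, v, '' } (including '' since <body> is nullable).
Union: FIRST(<program>) = { e, g, j, q, u, v, '' }.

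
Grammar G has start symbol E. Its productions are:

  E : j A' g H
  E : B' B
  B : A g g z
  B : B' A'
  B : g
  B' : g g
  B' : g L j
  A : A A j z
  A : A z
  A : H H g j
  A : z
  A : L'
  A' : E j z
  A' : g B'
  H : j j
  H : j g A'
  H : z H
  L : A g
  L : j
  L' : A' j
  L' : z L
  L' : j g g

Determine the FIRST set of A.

From A : A A j z: add FIRST(A) = { g, j, z }.
From A : A z: add FIRST(A) = { g, j, z }.
From A : H H g j: add FIRST(H) = { j, z }.
A : z contributes {z}.
From A : L': add FIRST(L') = { g, j, z }.
Union: FIRST(A) = { g, j, z }.

{ g, j, z }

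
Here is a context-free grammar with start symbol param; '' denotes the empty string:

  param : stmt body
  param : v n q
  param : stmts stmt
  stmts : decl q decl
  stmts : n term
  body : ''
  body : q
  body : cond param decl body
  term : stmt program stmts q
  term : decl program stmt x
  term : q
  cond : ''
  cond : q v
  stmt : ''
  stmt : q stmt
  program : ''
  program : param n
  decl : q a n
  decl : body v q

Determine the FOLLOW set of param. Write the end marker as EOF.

param is the start symbol, so EOF ∈ FOLLOW(param).
In body : cond param decl body: add FIRST(decl body) = { n, q, v }.
In program : param n: add FIRST(n) = { n }.
Union: FOLLOW(param) = { EOF, n, q, v }.

{ EOF, n, q, v }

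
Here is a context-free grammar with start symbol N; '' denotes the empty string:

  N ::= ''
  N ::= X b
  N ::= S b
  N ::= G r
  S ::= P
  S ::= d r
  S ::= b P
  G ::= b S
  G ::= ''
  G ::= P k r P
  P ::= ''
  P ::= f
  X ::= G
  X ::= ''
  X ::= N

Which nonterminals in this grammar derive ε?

{ G, N, P, S, X }

Directly nullable (have an ''-production): N, G, P, X.
S ::= P with every symbol nullable, so S is nullable.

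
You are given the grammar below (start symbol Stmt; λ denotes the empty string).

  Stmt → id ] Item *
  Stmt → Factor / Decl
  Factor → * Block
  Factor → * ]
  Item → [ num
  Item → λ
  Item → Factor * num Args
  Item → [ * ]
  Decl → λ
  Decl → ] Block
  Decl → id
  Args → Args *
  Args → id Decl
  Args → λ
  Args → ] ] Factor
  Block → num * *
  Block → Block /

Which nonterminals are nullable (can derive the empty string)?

{ Args, Decl, Item }

Directly nullable (have an λ-production): Item, Decl, Args.
No other nonterminal has a production whose RHS symbols are all nullable.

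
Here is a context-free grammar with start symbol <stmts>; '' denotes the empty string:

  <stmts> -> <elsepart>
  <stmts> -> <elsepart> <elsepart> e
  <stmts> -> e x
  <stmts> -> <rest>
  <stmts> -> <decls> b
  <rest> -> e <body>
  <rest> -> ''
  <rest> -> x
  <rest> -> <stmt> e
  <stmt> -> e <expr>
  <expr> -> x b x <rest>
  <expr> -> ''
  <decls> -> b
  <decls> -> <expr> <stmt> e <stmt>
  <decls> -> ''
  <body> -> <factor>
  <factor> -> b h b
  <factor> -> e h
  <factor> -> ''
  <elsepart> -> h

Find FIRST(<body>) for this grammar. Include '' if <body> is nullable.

From <body> -> <factor>: add FIRST(<factor>) = { b, e, '' } (including '' since <factor> is nullable).
Union: FIRST(<body>) = { b, e, '' }.

{ b, e, '' }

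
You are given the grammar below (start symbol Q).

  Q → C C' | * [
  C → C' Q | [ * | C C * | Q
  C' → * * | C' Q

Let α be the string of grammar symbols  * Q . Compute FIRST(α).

{ * }

* is a terminal; add {*} and stop.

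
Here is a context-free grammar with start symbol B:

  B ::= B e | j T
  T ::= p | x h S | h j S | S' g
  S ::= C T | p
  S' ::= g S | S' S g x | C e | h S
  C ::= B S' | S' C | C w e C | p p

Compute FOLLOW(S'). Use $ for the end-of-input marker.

{ e, g, h, j, p, w, x }

In T ::= S' g: add FIRST(g) = { g }.
In S' ::= S' S g x: add FIRST(S g x) = { g, h, j, p }.
In C ::= B S': S' is at the end, add FOLLOW(C) = { e, g, h, j, p, w, x }.
In C ::= S' C: add FIRST(C) = { g, h, j, p }.
Union: FOLLOW(S') = { e, g, h, j, p, w, x }.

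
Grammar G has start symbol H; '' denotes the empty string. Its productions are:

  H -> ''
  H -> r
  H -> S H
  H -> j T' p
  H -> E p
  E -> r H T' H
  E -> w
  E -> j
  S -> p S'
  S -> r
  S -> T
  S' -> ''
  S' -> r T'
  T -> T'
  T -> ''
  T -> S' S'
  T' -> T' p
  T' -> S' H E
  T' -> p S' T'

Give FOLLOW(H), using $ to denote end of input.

H is the start symbol, so $ ∈ FOLLOW(H).
In H -> S H: H is at the end, add FOLLOW(H) = { $, j, p, r, w }.
In E -> r H T' H: add FIRST(T' H) = { j, p, r, w }.
In E -> r H T' H: H is at the end, add FOLLOW(E) = { $, j, p, r, w }.
In T' -> S' H E: add FIRST(E) = { j, r, w }.
Union: FOLLOW(H) = { $, j, p, r, w }.

{ $, j, p, r, w }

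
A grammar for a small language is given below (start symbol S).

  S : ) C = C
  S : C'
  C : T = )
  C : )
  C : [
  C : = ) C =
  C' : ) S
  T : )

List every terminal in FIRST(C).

From C : T = ): add FIRST(T) = { ) }.
C : ) contributes {)}.
C : [ contributes {[}.
C : = ) C = contributes {=}.
Union: FIRST(C) = { ), =, [ }.

{ ), =, [ }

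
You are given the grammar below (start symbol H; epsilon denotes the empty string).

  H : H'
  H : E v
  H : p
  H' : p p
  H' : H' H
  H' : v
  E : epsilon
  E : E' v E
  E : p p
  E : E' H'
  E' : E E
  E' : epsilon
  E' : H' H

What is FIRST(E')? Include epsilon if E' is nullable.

{ p, v, epsilon }

From E' : E E: E, E nullable, take FIRST(E) ∪ FIRST(E) = { p, v }; also epsilon since the whole RHS is nullable.
E' : epsilon contributes epsilon.
From E' : H' H: add FIRST(H') = { p, v }.
Union: FIRST(E') = { p, v, epsilon }.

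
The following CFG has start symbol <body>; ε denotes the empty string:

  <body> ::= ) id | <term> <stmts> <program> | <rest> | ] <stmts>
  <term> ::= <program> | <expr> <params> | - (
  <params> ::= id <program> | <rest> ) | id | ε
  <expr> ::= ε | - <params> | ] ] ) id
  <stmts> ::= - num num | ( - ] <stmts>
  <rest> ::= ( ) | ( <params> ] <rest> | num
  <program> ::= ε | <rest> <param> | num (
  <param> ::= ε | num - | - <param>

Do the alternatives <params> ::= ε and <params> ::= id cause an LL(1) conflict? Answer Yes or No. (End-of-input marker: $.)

Yes

FIRST(ε) = { ε } and FIRST(id) = { id }.
The first alternative is nullable and FOLLOW(<params>) = { (, -, ], id, num } shares id with FIRST of the second — conflict.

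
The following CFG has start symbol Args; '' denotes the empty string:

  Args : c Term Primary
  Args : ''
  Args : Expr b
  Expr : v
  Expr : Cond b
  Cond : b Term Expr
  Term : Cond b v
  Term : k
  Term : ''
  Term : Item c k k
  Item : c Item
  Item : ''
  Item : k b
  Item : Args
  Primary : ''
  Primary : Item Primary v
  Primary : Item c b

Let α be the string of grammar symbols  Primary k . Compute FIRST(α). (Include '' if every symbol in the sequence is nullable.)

Add FIRST(Primary)\{''} = { b, c, k, v }; Primary is nullable, continue.
k is a terminal; add {k} and stop.

{ b, c, k, v }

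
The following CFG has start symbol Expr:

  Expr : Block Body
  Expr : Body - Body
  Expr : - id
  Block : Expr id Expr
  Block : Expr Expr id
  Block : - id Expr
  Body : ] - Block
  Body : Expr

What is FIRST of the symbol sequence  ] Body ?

] is a terminal; add {]} and stop.

{ ] }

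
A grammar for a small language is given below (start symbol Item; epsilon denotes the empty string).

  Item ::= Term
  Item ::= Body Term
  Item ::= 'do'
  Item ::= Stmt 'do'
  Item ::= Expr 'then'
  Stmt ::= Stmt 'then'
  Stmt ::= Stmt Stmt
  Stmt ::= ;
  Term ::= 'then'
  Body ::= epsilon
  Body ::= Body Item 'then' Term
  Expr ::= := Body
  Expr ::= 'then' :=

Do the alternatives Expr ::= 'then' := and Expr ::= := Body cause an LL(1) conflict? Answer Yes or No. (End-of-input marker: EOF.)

FIRST('then' :=) = { 'then' } and FIRST(:= Body) = { := }.
The FIRST sets are disjoint and neither alternative is nullable — no conflict.

No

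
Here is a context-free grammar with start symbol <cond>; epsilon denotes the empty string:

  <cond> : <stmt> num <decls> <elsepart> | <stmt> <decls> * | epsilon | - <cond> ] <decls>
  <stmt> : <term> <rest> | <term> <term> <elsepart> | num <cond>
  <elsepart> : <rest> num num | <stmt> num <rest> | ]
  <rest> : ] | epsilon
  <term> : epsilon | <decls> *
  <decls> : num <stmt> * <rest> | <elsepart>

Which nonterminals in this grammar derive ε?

Directly nullable (have an epsilon-production): <cond>, <rest>, <term>.
<stmt> : <term> <rest> with every symbol nullable, so <stmt> is nullable.
No other nonterminal has a production whose RHS symbols are all nullable.

{ <cond>, <rest>, <stmt>, <term> }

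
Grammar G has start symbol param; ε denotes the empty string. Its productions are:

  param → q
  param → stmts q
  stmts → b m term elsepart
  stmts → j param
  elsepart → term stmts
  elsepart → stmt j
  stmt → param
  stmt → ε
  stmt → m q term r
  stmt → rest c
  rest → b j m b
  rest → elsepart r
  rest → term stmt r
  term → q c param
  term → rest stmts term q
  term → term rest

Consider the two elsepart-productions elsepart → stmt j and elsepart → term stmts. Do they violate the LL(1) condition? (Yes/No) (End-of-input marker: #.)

FIRST(stmt j) = { b, j, m, q } and FIRST(term stmts) = { b, j, m, q }.
Both contain b, so the two alternatives are not disjoint — LL(1) conflict.

Yes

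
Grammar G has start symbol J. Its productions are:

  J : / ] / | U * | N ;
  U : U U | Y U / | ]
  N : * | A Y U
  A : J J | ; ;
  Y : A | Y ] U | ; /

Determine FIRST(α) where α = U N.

{ *, /, ;, ] }

Add FIRST(U) = { *, /, ;, ] }; U is not nullable, stop.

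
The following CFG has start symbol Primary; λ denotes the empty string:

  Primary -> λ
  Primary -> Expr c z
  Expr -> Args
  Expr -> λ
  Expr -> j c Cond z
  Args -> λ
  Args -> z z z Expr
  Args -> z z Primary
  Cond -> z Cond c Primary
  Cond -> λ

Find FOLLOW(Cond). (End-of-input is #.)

{ c, z }

In Expr -> j c Cond z: add FIRST(z) = { z }.
In Cond -> z Cond c Primary: add FIRST(c Primary) = { c }.
Union: FOLLOW(Cond) = { c, z }.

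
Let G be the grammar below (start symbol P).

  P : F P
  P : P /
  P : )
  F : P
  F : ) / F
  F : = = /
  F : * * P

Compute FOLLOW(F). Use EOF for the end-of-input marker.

{ ), *, = }

In P : F P: add FIRST(P) = { ), *, = }.
In F : ) / F: F is at the end, add FOLLOW(F) = { ), *, = }.
Union: FOLLOW(F) = { ), *, = }.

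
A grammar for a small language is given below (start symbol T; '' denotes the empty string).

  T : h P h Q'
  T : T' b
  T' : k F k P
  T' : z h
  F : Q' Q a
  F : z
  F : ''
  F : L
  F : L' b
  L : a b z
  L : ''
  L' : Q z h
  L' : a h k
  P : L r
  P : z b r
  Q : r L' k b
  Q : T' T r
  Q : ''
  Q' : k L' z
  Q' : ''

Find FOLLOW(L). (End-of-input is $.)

{ k, r }

In F : L: L is at the end, add FOLLOW(F) = { k }.
In P : L r: add FIRST(r) = { r }.
Union: FOLLOW(L) = { k, r }.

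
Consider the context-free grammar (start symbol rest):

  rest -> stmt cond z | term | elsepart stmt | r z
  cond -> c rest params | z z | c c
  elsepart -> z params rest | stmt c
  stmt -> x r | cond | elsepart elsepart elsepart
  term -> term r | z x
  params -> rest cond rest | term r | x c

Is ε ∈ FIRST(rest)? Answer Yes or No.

No

No nonterminal in this grammar is nullable.
No production of rest has an RHS whose symbols are all nullable, so rest is not nullable.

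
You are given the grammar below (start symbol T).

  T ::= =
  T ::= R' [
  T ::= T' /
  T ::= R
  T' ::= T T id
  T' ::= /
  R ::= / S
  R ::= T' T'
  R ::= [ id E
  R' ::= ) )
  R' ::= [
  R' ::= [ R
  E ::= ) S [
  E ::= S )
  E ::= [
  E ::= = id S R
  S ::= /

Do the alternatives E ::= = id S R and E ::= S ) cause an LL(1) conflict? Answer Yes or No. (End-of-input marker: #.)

FIRST(= id S R) = { = } and FIRST(S )) = { / }.
The FIRST sets are disjoint and neither alternative is nullable — no conflict.

No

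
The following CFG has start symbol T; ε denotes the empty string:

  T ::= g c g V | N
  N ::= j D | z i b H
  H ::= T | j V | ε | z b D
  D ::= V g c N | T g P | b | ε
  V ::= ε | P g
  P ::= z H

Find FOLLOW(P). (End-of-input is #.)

In D ::= T g P: P is at the end, add FOLLOW(D) = { #, g }.
In V ::= P g: add FIRST(g) = { g }.
Union: FOLLOW(P) = { #, g }.

{ #, g }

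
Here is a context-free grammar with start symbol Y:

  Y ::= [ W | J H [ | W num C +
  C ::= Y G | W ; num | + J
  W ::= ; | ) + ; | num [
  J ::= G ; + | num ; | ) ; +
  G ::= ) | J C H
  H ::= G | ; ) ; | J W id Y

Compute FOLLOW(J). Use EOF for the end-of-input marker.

{ ), +, ;, [, num }

In Y ::= J H [: add FIRST(H [) = { ), ;, num }.
In C ::= + J: J is at the end, add FOLLOW(C) = { ), +, ;, num }.
In G ::= J C H: add FIRST(C H) = { ), +, ;, [, num }.
In H ::= J W id Y: add FIRST(W id Y) = { ), ;, num }.
Union: FOLLOW(J) = { ), +, ;, [, num }.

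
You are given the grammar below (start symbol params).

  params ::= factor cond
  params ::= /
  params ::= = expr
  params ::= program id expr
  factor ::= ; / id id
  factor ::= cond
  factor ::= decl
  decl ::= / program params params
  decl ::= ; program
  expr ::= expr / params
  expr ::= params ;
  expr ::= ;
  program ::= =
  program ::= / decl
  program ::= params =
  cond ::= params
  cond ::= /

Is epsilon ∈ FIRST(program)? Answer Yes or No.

No nonterminal in this grammar is nullable.
No production of program has an RHS whose symbols are all nullable, so program is not nullable.

No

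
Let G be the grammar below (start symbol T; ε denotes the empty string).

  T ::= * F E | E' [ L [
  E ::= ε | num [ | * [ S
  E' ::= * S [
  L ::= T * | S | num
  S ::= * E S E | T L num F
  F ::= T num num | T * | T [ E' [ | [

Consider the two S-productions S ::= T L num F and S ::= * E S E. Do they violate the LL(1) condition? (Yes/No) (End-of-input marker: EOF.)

Yes

FIRST(T L num F) = { * } and FIRST(* E S E) = { * }.
Both contain *, so the two alternatives are not disjoint — LL(1) conflict.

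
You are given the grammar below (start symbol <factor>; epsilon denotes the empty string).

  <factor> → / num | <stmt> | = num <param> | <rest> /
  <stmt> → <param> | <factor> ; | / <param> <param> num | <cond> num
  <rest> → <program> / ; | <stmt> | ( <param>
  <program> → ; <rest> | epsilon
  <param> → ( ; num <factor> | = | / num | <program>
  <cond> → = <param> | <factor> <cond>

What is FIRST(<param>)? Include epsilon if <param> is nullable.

<param> → ( ; num <factor> contributes {(}.
<param> → = contributes {=}.
<param> → / num contributes {/}.
From <param> → <program>: add FIRST(<program>) = { ;, epsilon } (including epsilon since <program> is nullable).
Union: FIRST(<param>) = { (, /, ;, =, epsilon }.

{ (, /, ;, =, epsilon }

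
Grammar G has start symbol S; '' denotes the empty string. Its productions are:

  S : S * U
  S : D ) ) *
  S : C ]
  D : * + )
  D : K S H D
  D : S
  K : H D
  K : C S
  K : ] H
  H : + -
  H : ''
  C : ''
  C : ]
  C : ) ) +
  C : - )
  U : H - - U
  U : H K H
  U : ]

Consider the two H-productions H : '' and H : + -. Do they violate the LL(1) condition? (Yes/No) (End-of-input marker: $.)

Yes

FIRST('') = { '' } and FIRST(+ -) = { + }.
The first alternative is nullable and FOLLOW(H) = { $, ), *, +, -, ] } shares + with FIRST of the second — conflict.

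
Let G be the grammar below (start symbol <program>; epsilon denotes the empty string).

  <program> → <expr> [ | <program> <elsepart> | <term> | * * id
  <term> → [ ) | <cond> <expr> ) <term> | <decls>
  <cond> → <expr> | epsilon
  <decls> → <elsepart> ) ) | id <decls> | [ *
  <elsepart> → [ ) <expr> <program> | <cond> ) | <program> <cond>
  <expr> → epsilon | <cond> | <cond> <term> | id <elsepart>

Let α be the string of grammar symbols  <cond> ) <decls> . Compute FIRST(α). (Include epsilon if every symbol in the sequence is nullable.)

{ ), *, [, id }

Add FIRST(<cond>)\{epsilon} = { ), *, [, id }; <cond> is nullable, continue.
) is a terminal; add {)} and stop.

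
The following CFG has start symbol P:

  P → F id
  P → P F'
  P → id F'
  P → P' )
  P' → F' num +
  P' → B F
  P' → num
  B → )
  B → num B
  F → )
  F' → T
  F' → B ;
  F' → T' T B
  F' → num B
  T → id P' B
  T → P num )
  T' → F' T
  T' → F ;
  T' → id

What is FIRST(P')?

From P' → F' num +: add FIRST(F') = { ), id, num }.
From P' → B F: add FIRST(B) = { ), num }.
P' → num contributes {num}.
Union: FIRST(P') = { ), id, num }.

{ ), id, num }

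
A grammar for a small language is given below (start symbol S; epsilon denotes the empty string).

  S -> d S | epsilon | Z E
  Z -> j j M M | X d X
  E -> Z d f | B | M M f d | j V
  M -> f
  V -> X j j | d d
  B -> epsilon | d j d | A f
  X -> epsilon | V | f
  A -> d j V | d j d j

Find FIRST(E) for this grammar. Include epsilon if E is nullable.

{ d, f, j, epsilon }

From E -> Z d f: add FIRST(Z) = { d, f, j }.
From E -> B: add FIRST(B) = { d, epsilon } (including epsilon since B is nullable).
From E -> M M f d: add FIRST(M) = { f }.
E -> j V contributes {j}.
Union: FIRST(E) = { d, f, j, epsilon }.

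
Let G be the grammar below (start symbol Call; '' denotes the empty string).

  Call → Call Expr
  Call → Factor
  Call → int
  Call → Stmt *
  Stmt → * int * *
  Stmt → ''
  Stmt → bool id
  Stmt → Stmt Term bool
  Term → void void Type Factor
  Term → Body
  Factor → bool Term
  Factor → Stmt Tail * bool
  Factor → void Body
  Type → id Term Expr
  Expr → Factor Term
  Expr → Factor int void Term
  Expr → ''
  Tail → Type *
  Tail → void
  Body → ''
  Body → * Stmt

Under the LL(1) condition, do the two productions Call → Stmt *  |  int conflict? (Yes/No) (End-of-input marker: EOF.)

FIRST(Stmt *) = { *, bool, void } and FIRST(int) = { int }.
The FIRST sets are disjoint and neither alternative is nullable — no conflict.

No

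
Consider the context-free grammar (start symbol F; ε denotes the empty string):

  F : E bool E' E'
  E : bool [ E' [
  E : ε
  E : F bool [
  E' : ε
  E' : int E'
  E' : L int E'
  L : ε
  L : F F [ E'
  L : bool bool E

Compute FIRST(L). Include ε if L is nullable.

L : ε contributes ε.
From L : F F [ E': add FIRST(F) = { bool }.
L : bool bool E contributes {bool}.
Union: FIRST(L) = { bool, ε }.

{ bool, ε }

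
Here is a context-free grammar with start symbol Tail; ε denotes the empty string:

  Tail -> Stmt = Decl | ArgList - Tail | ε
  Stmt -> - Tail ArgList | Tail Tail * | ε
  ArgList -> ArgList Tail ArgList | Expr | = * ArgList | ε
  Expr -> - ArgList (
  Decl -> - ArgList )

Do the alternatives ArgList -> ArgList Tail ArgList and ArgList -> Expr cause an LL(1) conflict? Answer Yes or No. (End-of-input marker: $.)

FIRST(ArgList Tail ArgList) = { *, -, =, ε } and FIRST(Expr) = { - }.
Both contain -, so the two alternatives are not disjoint — LL(1) conflict.

Yes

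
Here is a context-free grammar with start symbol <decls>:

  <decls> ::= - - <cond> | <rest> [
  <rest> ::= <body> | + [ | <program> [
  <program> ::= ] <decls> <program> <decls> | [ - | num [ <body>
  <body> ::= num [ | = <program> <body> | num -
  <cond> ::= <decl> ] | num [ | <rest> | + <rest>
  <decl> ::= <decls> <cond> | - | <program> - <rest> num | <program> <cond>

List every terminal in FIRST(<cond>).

{ +, -, =, [, ], num }

From <cond> ::= <decl> ]: add FIRST(<decl>) = { +, -, =, [, ], num }.
<cond> ::= num [ contributes {num}.
From <cond> ::= <rest>: add FIRST(<rest>) = { +, =, [, ], num }.
<cond> ::= + <rest> contributes {+}.
Union: FIRST(<cond>) = { +, -, =, [, ], num }.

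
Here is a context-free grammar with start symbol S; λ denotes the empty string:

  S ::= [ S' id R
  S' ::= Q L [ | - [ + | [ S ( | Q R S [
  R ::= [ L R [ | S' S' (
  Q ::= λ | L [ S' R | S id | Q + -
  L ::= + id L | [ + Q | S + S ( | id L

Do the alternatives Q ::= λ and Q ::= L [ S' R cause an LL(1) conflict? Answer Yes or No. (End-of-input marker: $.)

FIRST(λ) = { λ } and FIRST(L [ S' R) = { +, [, id }.
The first alternative is nullable and FOLLOW(Q) = { +, -, [, id } shares + with FIRST of the second — conflict.

Yes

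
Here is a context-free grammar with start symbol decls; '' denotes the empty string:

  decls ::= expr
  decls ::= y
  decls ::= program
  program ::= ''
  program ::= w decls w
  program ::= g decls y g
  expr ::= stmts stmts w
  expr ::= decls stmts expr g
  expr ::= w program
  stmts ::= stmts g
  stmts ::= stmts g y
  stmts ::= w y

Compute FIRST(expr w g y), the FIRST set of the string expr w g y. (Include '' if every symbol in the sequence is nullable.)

{ g, w, y }

Add FIRST(expr) = { g, w, y }; expr is not nullable, stop.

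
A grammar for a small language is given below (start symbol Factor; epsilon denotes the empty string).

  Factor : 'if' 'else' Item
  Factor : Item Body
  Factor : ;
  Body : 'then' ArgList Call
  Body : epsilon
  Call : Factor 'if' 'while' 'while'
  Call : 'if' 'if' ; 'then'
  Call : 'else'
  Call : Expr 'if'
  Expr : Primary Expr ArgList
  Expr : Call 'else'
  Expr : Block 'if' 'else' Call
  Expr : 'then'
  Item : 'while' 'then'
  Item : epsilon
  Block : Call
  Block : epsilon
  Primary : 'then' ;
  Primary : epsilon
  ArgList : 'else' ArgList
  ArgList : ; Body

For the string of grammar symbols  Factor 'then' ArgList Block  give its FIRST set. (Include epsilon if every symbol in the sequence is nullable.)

{ 'if', 'then', 'while', ; }

Add FIRST(Factor)\{epsilon} = { 'if', 'then', 'while', ; }; Factor is nullable, continue.
'then' is a terminal; add {'then'} and stop.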